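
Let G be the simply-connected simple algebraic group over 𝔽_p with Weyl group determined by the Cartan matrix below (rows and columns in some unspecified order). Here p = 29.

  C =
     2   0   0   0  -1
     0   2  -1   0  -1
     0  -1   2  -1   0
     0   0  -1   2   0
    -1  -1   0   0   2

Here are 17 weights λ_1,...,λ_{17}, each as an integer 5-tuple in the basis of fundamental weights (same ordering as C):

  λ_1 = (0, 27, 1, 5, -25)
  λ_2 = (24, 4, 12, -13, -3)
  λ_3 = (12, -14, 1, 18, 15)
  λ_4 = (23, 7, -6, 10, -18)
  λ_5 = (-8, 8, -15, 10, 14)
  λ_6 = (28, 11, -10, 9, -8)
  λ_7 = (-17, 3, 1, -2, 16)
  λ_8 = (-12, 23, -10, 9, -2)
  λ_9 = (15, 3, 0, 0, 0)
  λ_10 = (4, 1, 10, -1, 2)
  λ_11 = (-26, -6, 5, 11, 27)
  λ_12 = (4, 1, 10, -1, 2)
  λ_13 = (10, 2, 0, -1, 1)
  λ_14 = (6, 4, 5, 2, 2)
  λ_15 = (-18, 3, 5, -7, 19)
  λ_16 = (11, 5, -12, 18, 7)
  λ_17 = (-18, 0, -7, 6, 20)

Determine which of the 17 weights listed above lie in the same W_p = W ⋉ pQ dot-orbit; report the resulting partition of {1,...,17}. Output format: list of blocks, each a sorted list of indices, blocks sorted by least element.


Type A_5, rank 5, |W|=720; reorder rows/cols to standard.

Each λ_j+ρ reduced to Ā_29; 5-tuples below use C's row order:

  1: (16, 4, 1, 1, 1);  2: (11, 3, 1, 0, 2);  3: (5, 2, 11, 0, 3);  4: (7, 5, 6, 3, 3);  5: (7, 5, 6, 3, 3);  6: (16, 4, 0, 5, 3);  7: (16, 4, 1, 1, 1);  8: (1, 3, 9, 1, 11);  9: (16, 4, 1, 1, 1);  10: (5, 2, 11, 0, 3);  11: (11, 3, 1, 0, 2);  12: (5, 2, 11, 0, 3);  13: (11, 3, 1, 0, 2);  14: (7, 5, 6, 3, 3);  15: (16, 4, 0, 5, 3);  16: (7, 5, 6, 3, 3);  17: (16, 4, 1, 1, 1)

These 17 weights hit 6 W_29-dot-orbits; sizes (4, 3, 3, 4, 2, 1):

[[1, 7, 9, 17], [2, 11, 13], [3, 10, 12], [4, 5, 14, 16], [6, 15], [8]]


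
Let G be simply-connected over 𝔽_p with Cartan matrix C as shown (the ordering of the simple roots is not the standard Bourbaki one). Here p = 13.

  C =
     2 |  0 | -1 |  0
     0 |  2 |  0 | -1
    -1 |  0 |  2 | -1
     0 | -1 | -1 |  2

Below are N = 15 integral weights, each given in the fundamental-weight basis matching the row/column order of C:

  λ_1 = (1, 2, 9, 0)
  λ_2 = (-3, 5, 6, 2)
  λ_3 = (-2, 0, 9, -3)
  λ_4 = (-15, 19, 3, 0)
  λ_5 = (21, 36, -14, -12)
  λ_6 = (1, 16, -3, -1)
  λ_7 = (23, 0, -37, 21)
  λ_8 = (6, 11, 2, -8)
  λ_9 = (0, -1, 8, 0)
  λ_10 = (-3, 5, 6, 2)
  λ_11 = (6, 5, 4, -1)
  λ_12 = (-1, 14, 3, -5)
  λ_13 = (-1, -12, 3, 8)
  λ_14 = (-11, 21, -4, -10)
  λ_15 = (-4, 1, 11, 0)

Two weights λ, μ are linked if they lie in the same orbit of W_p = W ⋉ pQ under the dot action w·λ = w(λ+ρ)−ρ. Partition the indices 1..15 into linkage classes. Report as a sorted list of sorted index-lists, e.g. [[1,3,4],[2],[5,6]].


A_4 Cartan matrix, 4 simple roots permuted; ρ=(1,1,1,1).

Ā_13 reps of the 15 weights (A_4, coords as presented):

    λ_1+ρ ↦ (1, 0, 9, 1)
    λ_2+ρ ↦ (1, 3, 4, 3)
    λ_3+ρ ↦ (1, 1, 7, 1)
    λ_4+ρ ↦ (1, 1, 7, 1)
    λ_5+ρ ↦ (0, 9, 2, 2)
    λ_6+ρ ↦ (0, 9, 2, 2)
    λ_7+ρ ↦ (1, 0, 9, 1)
    λ_8+ρ ↦ (1, 3, 4, 3)
    λ_9+ρ ↦ (1, 0, 9, 1)
    λ_10+ρ ↦ (1, 3, 4, 3)
    λ_11+ρ ↦ (2, 1, 5, 0)
    λ_12+ρ ↦ (0, 9, 2, 2)
    λ_13+ρ ↦ (0, 9, 2, 2)
    λ_14+ρ ↦ (0, 9, 3, 1)
    λ_15+ρ ↦ (1, 0, 9, 1)

Linkage partition of the 15 weights (6 classes, p=13):

[[1, 7, 9, 15], [2, 8, 10], [3, 4], [5, 6, 12, 13], [11], [14]]


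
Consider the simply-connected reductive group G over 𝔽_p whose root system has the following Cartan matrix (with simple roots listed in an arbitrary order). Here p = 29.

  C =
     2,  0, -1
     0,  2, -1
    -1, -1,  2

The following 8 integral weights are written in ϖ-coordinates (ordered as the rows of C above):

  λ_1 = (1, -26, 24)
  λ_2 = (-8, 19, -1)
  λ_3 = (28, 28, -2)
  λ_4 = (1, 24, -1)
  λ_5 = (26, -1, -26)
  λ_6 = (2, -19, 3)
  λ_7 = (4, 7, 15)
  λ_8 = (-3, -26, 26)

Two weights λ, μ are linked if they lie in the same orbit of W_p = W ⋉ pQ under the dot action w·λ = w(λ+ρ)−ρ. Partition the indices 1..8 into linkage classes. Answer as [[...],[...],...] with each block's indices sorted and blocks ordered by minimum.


Cartan matrix: type A_3 (|W|=24); un-permuting the 3 rows.

λ_j+ρ reflected into Ā_29 (⟨·,θ^∨⟩≤29); 3-tuples as given:

    [1] (2, 25, 0)
    [2] (0, 13, 7)
    [3] (0, 0, 1)
    [4] (2, 25, 0)
    [5] (2, 25, 0)
    [6] (11, 4, 3)
    [7] (5, 8, 16)
    [8] (2, 25, 0)

5 distinct reps among the 8 weights ⇒ 5 W_29-linkage classes:

[[1, 4, 5, 8], [2], [3], [6], [7]]


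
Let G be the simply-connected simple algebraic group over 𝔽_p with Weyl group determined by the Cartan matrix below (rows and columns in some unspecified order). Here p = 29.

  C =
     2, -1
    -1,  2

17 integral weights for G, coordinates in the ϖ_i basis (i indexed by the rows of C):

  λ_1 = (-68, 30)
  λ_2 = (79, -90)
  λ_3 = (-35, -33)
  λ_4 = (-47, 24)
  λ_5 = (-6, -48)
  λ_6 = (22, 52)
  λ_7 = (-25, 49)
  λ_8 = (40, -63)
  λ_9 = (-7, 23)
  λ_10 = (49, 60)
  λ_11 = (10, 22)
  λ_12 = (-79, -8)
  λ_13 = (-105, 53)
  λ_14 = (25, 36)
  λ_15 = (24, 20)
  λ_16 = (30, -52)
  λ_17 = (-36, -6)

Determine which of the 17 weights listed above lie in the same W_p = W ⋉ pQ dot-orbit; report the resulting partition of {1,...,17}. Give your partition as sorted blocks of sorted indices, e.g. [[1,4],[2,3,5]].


Root system A_2: the 2×2 matrix C matches after relabeling.

λ_j+ρ reflected into Ā_29 (⟨·,θ^∨⟩≤29); 2-tuples as given:

    [1] (2, 7)
    [2] (2, 7)
    [3] (3, 5)
    [4] (8, 4)
    [5] (6, 18)
    [6] (6, 18)
    [7] (3, 5)
    [8] (8, 4)
    [9] (6, 18)
    [10] (3, 5)
    [11] (6, 18)
    [12] (2, 7)
    [13] (8, 4)
    [14] (3, 5)
    [15] (8, 4)
    [16] (2, 7)
    [17] (6, 18)

Linkage partition of the 17 weights (4 classes, p=29):

[[1, 2, 12, 16], [3, 7, 10, 14], [4, 8, 13, 15], [5, 6, 9, 11, 17]]


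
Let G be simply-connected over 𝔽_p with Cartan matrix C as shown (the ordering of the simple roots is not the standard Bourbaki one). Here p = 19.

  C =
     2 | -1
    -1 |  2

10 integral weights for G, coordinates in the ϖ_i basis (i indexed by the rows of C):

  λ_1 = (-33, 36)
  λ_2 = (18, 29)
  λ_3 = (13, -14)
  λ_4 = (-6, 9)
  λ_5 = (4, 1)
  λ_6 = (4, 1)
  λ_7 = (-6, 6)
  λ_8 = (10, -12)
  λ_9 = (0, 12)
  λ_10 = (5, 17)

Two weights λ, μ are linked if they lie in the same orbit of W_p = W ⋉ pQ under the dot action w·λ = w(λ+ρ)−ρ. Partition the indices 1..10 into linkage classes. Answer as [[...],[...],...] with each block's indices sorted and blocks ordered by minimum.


Dynkin diagram of C (from the 2 off-diagonal −1 entries): A_2.

Each λ_j+ρ reduced to Ā_19; 2-tuples below use C's row order:

  λ_1+ρ ↦ (1, 13)
  λ_2+ρ ↦ (0, 11)
  λ_3+ρ ↦ (1, 13)
  λ_4+ρ ↦ (5, 5)
  λ_5+ρ ↦ (5, 2)
  λ_6+ρ ↦ (5, 2)
  λ_7+ρ ↦ (5, 2)
  λ_8+ρ ↦ (0, 11)
  λ_9+ρ ↦ (1, 13)
  λ_10+ρ ↦ (1, 13)

Grouping the 10 weights by Ā_19-representative: 4 linkage classes.

[[1, 3, 9, 10], [2, 8], [4], [5, 6, 7]]


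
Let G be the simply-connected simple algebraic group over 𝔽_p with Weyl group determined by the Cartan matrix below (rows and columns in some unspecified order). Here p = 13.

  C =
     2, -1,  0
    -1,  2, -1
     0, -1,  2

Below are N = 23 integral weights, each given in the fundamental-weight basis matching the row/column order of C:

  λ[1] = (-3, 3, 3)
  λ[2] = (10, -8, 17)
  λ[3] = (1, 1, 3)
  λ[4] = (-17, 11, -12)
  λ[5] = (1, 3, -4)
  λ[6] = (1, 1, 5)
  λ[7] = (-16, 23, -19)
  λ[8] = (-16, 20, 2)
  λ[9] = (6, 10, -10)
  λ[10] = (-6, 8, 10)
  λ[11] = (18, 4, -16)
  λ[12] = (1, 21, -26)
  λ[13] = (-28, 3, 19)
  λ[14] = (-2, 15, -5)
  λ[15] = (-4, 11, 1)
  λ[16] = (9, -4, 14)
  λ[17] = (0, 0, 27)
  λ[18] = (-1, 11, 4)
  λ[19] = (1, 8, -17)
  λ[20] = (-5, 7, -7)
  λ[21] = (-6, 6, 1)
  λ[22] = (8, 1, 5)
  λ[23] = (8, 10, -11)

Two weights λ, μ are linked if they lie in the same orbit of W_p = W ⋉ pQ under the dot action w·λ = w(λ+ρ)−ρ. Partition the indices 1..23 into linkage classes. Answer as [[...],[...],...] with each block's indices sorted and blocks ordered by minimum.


Cartan matrix: type A_3 (|W|=24); un-permuting the 3 rows.

Ā_13 reps of the 23 weights (A_3, coords as presented):

  1: (2, 2, 4)
  2: (5, 2, 2)
  3: (2, 2, 4)
  4: (2, 9, 1)
  5: (2, 1, 3)
  6: (2, 2, 6)
  7: (5, 2, 2)
  8: (2, 2, 6)
  9: (2, 2, 4)
  10: (2, 2, 4)
  11: (2, 2, 6)
  12: (2, 9, 1)
  13: (2, 1, 3)
  14: (2, 9, 1)
  15: (2, 9, 1)
  16: (2, 1, 3)
  17: (2, 9, 1)
  18: (4, 8, 1)
  19: (2, 2, 6)
  20: (2, 2, 4)
  21: (5, 2, 2)
  22: (5, 2, 2)
  23: (2, 1, 3)

6 distinct reps among the 23 weights ⇒ 6 W_13-linkage classes:

[[1, 3, 9, 10, 20], [2, 7, 21, 22], [4, 12, 14, 15, 17], [5, 13, 16, 23], [6, 8, 11, 19], [18]]


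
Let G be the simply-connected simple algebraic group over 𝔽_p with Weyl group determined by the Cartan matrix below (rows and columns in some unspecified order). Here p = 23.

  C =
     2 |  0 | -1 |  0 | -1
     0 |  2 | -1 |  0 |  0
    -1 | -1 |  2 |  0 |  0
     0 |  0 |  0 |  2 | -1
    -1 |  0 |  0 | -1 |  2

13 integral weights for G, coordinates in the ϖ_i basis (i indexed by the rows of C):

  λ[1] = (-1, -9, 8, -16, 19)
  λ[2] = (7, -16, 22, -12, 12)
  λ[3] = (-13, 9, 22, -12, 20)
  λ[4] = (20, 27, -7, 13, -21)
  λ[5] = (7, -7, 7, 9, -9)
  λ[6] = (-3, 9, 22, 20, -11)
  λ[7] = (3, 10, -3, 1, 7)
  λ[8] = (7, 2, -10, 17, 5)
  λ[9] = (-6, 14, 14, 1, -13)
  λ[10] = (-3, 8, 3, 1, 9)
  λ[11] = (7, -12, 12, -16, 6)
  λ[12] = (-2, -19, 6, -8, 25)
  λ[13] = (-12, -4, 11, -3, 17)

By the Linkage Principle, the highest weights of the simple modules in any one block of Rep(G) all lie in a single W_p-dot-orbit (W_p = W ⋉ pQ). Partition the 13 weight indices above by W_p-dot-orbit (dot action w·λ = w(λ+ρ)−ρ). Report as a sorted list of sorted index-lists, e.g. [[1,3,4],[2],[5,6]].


Cartan matrix: type A_5 (|W|=720); un-permuting the 5 rows.

Folding the 13 weights λ_j+ρ into Ā_23 (reps in the given 5-coord order):

  1: (0, 2, 1, 9, 5) · 2: (0, 6, 2, 2, 8) · 3: (2, 9, 2, 2, 8) · 4: (0, 2, 1, 9, 5) · 5: (0, 6, 2, 2, 8) · 6: (2, 9, 2, 2, 8) · 7: (2, 9, 2, 2, 8) · 8: (0, 2, 1, 9, 5) · 9: (0, 6, 2, 2, 8) · 10: (2, 9, 2, 2, 8) · 11: (0, 6, 2, 2, 8) · 12: (9, 1, 2, 2, 5) · 13: (9, 1, 2, 2, 5)

Grouping the 13 weights by Ā_23-representative: 4 linkage classes.

[[1, 4, 8], [2, 5, 9, 11], [3, 6, 7, 10], [12, 13]]


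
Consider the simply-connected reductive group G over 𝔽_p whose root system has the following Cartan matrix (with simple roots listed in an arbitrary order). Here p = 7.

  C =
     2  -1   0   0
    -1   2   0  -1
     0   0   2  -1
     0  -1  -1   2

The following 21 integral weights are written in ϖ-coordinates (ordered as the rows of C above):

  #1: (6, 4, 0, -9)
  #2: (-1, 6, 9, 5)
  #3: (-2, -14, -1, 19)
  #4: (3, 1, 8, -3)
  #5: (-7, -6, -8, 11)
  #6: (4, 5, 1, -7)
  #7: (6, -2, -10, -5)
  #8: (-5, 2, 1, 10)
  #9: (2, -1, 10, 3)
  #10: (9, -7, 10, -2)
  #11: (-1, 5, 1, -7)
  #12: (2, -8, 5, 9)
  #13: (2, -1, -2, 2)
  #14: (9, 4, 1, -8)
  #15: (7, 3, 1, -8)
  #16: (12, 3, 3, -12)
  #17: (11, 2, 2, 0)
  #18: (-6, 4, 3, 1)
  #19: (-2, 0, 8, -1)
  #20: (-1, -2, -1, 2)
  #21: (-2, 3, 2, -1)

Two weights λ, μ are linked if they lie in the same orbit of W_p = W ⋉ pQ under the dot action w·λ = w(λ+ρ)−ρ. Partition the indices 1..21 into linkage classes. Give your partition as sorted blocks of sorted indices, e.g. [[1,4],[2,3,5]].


Dynkin diagram of C (from the 6 off-diagonal −1 entries): A_4.

Folding the 21 weights λ_j+ρ into Ā_7 (reps in the given 4-coord order):

  [1] (1, 0, 0, 2)
  [2] (0, 0, 4, 2)
  [3] (0, 0, 0, 1)
  [4] (0, 2, 1, 0)
  [5] (0, 0, 4, 2)
  [6] (1, 0, 0, 2)
  [7] (0, 0, 4, 2)
  [8] (3, 0, 1, 2)
  [9] (1, 3, 3, 0)
  [10] (1, 3, 3, 0)
  [11] (0, 0, 4, 2)
  [12] (3, 0, 1, 2)
  [13] (3, 0, 1, 2)
  [14] (1, 0, 0, 2)
  [15] (0, 2, 1, 0)
  [16] (1, 3, 3, 0)
  [17] (3, 0, 1, 2)
  [18] (1, 0, 0, 2)
  [19] (0, 0, 4, 2)
  [20] (1, 0, 0, 2)
  [21] (1, 3, 3, 0)

Partition of {1..21} into 6 W_7-dot-orbits:

[[1, 6, 14, 18, 20], [2, 5, 7, 11, 19], [3], [4, 15], [8, 12, 13, 17], [9, 10, 16, 21]]


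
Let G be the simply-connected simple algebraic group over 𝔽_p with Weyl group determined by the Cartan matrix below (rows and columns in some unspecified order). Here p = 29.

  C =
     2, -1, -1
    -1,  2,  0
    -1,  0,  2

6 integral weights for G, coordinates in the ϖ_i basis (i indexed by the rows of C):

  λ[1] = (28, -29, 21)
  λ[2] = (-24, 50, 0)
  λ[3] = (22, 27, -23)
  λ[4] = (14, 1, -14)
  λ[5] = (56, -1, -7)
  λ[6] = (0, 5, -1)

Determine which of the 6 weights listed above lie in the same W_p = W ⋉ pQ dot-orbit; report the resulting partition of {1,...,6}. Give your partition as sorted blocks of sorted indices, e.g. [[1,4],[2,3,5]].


Type A_3, rank 3, |W|=24; reorder rows/cols to standard.

λ_j+ρ reflected into Ā_29 (⟨·,θ^∨⟩≤29); 3-tuples as given:

  [1] (1, 6, 0);  [2] (1, 6, 0);  [3] (1, 6, 0);  [4] (2, 2, 13);  [5] (1, 6, 0);  [6] (1, 6, 0)

Grouping the 6 weights by Ā_29-representative: 2 linkage classes.

[[1, 2, 3, 5, 6], [4]]


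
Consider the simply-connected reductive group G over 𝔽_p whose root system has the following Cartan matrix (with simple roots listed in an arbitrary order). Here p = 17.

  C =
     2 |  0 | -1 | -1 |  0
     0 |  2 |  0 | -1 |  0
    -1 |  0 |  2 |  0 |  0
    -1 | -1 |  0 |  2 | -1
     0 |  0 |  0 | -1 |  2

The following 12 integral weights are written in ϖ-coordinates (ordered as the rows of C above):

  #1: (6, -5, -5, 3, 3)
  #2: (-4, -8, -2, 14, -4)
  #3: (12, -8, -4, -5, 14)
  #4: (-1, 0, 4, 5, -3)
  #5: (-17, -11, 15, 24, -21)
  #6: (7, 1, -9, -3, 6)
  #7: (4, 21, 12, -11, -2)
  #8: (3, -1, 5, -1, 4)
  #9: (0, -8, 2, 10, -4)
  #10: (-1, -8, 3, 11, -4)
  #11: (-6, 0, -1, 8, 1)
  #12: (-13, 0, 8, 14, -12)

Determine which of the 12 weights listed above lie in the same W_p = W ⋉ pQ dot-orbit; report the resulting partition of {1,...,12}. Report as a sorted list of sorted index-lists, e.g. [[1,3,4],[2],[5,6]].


Type D_5, rank 5, |W|=1920; reorder rows/cols to standard.

Each λ_j+ρ reduced to Ā_17; 5-tuples below use C's row order:

    [1] (2, 4, 4, 0, 4)
    [2] (1, 7, 3, 1, 3)
    [3] (2, 4, 4, 0, 4)
    [4] (0, 1, 5, 4, 2)
    [5] (1, 7, 3, 1, 3)
    [6] (2, 0, 6, 0, 5)
    [7] (0, 1, 5, 4, 2)
    [8] (2, 0, 6, 0, 5)
    [9] (1, 7, 3, 1, 3)
    [10] (1, 7, 3, 1, 3)
    [11] (0, 1, 5, 4, 2)
    [12] (1, 7, 3, 1, 3)

Partition of {1..12} into 4 W_17-dot-orbits:

[[1, 3], [2, 5, 9, 10, 12], [4, 7, 11], [6, 8]]


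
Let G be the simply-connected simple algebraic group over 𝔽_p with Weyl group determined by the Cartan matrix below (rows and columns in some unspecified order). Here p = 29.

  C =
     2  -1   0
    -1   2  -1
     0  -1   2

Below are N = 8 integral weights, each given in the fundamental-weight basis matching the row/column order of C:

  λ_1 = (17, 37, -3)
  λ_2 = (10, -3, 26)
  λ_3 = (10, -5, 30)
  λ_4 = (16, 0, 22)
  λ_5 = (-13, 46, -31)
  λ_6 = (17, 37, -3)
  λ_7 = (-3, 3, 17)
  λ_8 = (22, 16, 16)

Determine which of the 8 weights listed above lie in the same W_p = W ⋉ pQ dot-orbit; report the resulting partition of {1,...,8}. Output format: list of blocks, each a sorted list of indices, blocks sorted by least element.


C ↔ A_3 under row/col permutation; |W(A_3)| = 24.

λ_j+ρ reflected into Ā_29 (⟨·,θ^∨⟩≤29); 3-tuples as given:

  [1] (2, 2, 18);  [2] (2, 2, 18);  [3] (2, 2, 18);  [4] (5, 1, 11);  [5] (5, 1, 11);  [6] (2, 2, 18);  [7] (2, 2, 18);  [8] (5, 1, 11)

Partition of {1..8} into 2 W_29-dot-orbits:

[[1, 2, 3, 6, 7], [4, 5, 8]]


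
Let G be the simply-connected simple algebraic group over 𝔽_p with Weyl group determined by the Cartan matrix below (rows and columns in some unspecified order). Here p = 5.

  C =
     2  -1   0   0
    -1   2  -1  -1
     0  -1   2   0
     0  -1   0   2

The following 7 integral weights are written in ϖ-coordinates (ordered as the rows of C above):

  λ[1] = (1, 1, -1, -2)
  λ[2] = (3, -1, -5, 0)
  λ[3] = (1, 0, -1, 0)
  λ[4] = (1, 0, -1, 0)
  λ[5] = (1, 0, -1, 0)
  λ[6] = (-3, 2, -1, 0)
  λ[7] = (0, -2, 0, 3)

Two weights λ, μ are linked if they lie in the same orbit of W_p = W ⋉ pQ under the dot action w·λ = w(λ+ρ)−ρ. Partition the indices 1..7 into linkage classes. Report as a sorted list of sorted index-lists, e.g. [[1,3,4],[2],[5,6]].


D_4 Cartan matrix, 4 simple roots permuted; ρ=(1,1,1,1).

Each λ_j+ρ reduced to Ā_5; 4-tuples below use C's row order:

  λ_1+ρ ↦ (2, 1, 0, 1) · λ_2+ρ ↦ (0, 1, 0, 3) · λ_3+ρ ↦ (2, 1, 0, 1) · λ_4+ρ ↦ (2, 1, 0, 1) · λ_5+ρ ↦ (2, 1, 0, 1) · λ_6+ρ ↦ (2, 1, 0, 1) · λ_7+ρ ↦ (0, 1, 0, 3)

These 7 weights hit 2 W_5-dot-orbits; sizes (5, 2):

[[1, 3, 4, 5, 6], [2, 7]]


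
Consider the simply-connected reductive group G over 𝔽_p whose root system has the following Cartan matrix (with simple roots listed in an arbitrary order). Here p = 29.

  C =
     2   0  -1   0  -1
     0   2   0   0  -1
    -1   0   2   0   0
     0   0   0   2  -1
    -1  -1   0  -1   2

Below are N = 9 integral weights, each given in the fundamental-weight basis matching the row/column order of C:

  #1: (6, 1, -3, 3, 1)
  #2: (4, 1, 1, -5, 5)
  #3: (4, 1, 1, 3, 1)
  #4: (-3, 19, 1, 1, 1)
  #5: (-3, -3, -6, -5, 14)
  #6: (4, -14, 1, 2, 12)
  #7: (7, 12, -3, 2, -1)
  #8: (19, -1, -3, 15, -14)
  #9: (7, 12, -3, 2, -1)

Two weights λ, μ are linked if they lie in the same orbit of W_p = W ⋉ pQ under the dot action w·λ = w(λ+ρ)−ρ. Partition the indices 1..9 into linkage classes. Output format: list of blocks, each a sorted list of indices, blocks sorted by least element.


C ↔ D_5 under row/col permutation; |W(D_5)| = 1920.

W_29-reps of the 9 weights in Ā_29 (same 5-coord order as C):

  [1] (5, 2, 2, 4, 2)
  [2] (5, 2, 2, 4, 2)
  [3] (5, 2, 2, 4, 2)
  [4] (2, 20, 0, 2, 0)
  [5] (5, 2, 2, 4, 2)
  [6] (5, 13, 2, 3, 0)
  [7] (5, 13, 2, 3, 0)
  [8] (5, 13, 2, 3, 0)
  [9] (5, 13, 2, 3, 0)

3 distinct reps among the 9 weights ⇒ 3 W_29-linkage classes:

[[1, 2, 3, 5], [4], [6, 7, 8, 9]]


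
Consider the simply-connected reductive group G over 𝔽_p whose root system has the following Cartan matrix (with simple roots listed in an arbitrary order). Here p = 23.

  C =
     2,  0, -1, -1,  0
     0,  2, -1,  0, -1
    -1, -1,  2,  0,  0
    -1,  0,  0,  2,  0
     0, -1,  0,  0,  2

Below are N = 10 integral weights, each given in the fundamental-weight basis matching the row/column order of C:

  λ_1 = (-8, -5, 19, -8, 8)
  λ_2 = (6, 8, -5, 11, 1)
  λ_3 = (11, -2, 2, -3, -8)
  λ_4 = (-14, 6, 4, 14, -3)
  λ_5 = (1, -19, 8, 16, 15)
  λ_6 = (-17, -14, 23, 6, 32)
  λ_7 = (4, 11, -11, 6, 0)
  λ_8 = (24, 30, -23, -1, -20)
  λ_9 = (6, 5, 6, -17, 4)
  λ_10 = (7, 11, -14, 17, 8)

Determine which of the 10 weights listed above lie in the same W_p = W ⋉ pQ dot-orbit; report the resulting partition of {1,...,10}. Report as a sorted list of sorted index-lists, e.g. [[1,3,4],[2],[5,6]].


C ↔ A_5 under row/col permutation; |W(A_5)| = 720.

λ_j+ρ reflected into Ā_23 (⟨·,θ^∨⟩≤23); 5-tuples as given:

  [1] (7, 4, 2, 5, 3);  [2] (3, 4, 4, 9, 1);  [3] (5, 2, 5, 2, 1);  [4] (5, 2, 5, 2, 1);  [5] (7, 4, 2, 5, 3);  [6] (5, 2, 5, 2, 1);  [7] (5, 2, 5, 2, 1);  [8] (8, 8, 4, 1, 0);  [9] (7, 4, 2, 5, 3);  [10] (5, 2, 5, 2, 1)

The 10 indices split into 4 linkage classes (same alcove rep ⇔ same W_23-dot-orbit):

[[1, 5, 9], [2], [3, 4, 6, 7, 10], [8]]


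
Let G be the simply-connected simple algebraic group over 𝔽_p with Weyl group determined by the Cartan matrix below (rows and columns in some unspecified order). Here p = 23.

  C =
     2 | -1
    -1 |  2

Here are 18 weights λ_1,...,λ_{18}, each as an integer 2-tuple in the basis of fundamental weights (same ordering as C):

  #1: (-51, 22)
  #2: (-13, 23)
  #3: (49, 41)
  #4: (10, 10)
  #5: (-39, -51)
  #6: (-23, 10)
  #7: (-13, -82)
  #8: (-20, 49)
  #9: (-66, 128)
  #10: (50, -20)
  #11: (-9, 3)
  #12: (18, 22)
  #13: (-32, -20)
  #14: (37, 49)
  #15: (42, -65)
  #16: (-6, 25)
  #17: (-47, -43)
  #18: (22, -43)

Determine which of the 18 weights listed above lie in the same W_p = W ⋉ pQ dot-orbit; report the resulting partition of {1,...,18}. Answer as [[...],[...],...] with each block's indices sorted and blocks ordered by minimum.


Root system A_2: the 2×2 matrix C matches after relabeling.

Alcove-folded reps (p=23, 18 weights, presented ϖ-order):

    [1] (0, 4)
    [2] (11, 11)
    [3] (0, 4)
    [4] (11, 11)
    [5] (4, 4)
    [6] (11, 11)
    [7] (11, 11)
    [8] (4, 4)
    [9] (5, 4)
    [10] (5, 4)
    [11] (4, 4)
    [12] (0, 4)
    [13] (4, 4)
    [14] (4, 4)
    [15] (2, 18)
    [16] (2, 18)
    [17] (0, 4)
    [18] (0, 4)

Linkage partition of the 18 weights (5 classes, p=23):

[[1, 3, 12, 17, 18], [2, 4, 6, 7], [5, 8, 11, 13, 14], [9, 10], [15, 16]]


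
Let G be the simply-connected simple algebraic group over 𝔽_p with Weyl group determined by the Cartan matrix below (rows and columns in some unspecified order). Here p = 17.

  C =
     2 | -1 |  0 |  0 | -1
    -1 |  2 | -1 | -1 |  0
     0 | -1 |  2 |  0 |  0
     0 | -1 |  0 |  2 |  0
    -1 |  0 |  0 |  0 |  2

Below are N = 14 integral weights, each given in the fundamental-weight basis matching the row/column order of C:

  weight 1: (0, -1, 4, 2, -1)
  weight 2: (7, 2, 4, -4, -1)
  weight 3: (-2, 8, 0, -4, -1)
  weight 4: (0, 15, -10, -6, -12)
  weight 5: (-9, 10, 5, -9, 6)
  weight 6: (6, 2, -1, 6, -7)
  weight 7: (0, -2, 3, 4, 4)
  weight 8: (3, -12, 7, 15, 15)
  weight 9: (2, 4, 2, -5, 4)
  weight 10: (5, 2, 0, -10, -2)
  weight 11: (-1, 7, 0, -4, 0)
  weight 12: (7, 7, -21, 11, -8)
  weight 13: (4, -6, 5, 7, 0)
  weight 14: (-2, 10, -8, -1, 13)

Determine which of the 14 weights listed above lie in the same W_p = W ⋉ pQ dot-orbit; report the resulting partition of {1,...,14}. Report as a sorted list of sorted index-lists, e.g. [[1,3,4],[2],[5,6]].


Dynkin diagram of C (from the 8 off-diagonal −1 entries): D_5.

Each λ_j+ρ reduced to Ā_17; 5-tuples below use C's row order:

  1: (1, 0, 5, 3, 0)
  2: (1, 0, 5, 3, 0)
  3: (0, 5, 1, 3, 1)
  4: (0, 5, 1, 3, 1)
  5: (0, 5, 1, 3, 1)
  6: (3, 0, 0, 7, 3)
  7: (0, 1, 3, 4, 5)
  8: (1, 0, 5, 3, 0)
  9: (0, 1, 3, 4, 5)
  10: (1, 0, 5, 3, 0)
  11: (0, 5, 1, 3, 1)
  12: (1, 0, 5, 3, 0)
  13: (0, 5, 1, 3, 1)
  14: (3, 0, 0, 7, 3)

These 14 weights hit 4 W_17-dot-orbits; sizes (5, 5, 2, 2):

[[1, 2, 8, 10, 12], [3, 4, 5, 11, 13], [6, 14], [7, 9]]


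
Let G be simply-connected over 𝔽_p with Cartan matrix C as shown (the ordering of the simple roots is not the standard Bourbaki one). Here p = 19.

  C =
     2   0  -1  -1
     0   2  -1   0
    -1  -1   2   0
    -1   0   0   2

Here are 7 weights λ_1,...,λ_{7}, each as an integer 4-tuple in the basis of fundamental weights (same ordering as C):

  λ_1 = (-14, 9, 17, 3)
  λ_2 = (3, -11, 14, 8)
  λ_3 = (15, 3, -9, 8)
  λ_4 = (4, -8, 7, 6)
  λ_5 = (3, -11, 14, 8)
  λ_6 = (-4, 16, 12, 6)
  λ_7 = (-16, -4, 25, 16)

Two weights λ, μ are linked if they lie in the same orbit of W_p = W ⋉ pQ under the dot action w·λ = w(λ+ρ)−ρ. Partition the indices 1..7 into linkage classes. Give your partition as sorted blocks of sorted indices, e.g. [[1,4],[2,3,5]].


Cartan matrix: type A_4 (|W|=120); un-permuting the 4 rows.

Ā_19 reps of the 7 weights (A_4, coords as presented):

  [1] (4, 1, 5, 0);  [2] (4, 1, 5, 0);  [3] (8, 2, 2, 3);  [4] (5, 6, 1, 6);  [5] (4, 1, 5, 0);  [6] (8, 2, 2, 3);  [7] (8, 2, 2, 3)

3 distinct reps among the 7 weights ⇒ 3 W_19-linkage classes:

[[1, 2, 5], [3, 6, 7], [4]]


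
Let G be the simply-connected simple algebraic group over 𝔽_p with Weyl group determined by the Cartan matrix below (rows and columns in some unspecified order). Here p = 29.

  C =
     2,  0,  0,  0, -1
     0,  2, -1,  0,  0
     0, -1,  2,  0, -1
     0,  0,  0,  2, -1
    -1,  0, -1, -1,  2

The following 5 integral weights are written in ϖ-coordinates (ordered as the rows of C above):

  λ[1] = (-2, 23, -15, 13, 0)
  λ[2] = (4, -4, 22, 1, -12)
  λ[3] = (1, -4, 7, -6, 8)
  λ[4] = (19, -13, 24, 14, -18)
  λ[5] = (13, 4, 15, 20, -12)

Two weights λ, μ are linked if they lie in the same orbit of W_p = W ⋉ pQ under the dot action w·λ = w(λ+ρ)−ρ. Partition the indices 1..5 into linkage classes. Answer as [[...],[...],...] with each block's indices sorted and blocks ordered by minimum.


D_5 Cartan matrix, 5 simple roots permuted; ρ=(1,1,1,1,1).

Folding the 5 weights λ_j+ρ into Ā_29 (reps in the given 5-coord order):

  [1] (13, 10, 0, 0, 1);  [2] (2, 3, 5, 5, 4);  [3] (2, 3, 5, 5, 4);  [4] (3, 2, 8, 2, 1);  [5] (2, 11, 0, 5, 3)

Linkage partition of the 5 weights (4 classes, p=29):

[[1], [2, 3], [4], [5]]


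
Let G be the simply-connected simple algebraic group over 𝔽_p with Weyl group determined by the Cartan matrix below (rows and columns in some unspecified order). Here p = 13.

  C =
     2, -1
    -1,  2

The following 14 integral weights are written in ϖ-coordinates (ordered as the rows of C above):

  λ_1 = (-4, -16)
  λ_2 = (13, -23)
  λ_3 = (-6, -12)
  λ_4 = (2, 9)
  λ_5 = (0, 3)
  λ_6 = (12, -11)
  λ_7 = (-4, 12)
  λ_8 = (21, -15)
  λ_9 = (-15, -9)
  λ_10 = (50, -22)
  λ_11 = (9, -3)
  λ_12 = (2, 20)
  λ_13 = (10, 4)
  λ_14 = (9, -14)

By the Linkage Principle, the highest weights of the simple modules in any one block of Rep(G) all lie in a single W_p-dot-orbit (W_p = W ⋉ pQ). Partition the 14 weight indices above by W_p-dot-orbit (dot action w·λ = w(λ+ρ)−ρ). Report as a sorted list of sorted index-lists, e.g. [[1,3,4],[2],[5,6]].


C ↔ A_2 under row/col permutation; |W(A_2)| = 6.

Folding the 14 weights λ_j+ρ into Ā_13 (reps in the given 2-coord order):

  λ_1+ρ ↦ (8, 2);  λ_2+ρ ↦ (1, 4);  λ_3+ρ ↦ (8, 2);  λ_4+ρ ↦ (3, 10);  λ_5+ρ ↦ (1, 4);  λ_6+ρ ↦ (3, 10);  λ_7+ρ ↦ (3, 10);  λ_8+ρ ↦ (1, 4);  λ_9+ρ ↦ (1, 4);  λ_10+ρ ↦ (1, 4);  λ_11+ρ ↦ (8, 2);  λ_12+ρ ↦ (8, 2);  λ_13+ρ ↦ (8, 2);  λ_14+ρ ↦ (3, 10)

The 14 indices split into 3 linkage classes (same alcove rep ⇔ same W_13-dot-orbit):

[[1, 3, 11, 12, 13], [2, 5, 8, 9, 10], [4, 6, 7, 14]]


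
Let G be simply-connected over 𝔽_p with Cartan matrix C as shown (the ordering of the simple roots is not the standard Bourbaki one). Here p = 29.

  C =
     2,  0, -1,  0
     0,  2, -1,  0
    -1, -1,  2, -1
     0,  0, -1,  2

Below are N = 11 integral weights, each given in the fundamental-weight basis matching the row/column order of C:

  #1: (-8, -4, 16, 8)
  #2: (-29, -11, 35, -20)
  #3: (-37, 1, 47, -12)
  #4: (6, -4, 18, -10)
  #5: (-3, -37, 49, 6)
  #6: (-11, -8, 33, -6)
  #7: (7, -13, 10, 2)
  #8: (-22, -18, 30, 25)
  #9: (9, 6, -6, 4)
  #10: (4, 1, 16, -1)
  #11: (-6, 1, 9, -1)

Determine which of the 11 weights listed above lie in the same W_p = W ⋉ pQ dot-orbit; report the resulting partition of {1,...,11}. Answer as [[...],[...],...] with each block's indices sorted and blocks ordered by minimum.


Type D_4, rank 4, |W|=192; reorder rows/cols to standard.

Ā_29 reps of the 11 weights (D_4, coords as presented):

  1: (7, 3, 3, 9)
  2: (7, 11, 1, 2)
  3: (7, 11, 1, 2)
  4: (7, 3, 3, 9)
  5: (7, 11, 1, 2)
  6: (5, 2, 5, 0)
  7: (7, 11, 1, 2)
  8: (7, 11, 1, 2)
  9: (5, 2, 5, 0)
  10: (5, 2, 5, 0)
  11: (5, 2, 5, 0)

Grouping the 11 weights by Ā_29-representative: 3 linkage classes.

[[1, 4], [2, 3, 5, 7, 8], [6, 9, 10, 11]]


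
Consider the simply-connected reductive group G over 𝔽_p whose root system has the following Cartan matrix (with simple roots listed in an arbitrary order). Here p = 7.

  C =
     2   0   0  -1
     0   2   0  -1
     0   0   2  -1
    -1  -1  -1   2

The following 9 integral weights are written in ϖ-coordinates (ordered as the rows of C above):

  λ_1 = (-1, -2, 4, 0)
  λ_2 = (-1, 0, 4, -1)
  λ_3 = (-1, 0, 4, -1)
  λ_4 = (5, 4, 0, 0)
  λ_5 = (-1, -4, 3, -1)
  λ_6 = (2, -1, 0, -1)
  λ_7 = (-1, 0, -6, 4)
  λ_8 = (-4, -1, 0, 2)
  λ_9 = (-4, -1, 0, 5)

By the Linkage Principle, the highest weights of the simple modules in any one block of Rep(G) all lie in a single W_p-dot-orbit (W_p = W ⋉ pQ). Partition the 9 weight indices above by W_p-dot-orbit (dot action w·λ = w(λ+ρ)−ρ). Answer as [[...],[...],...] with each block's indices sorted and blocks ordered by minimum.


Root system D_4: the 4×4 matrix C matches after relabeling.

Folding the 9 weights λ_j+ρ into Ā_7 (reps in the given 4-coord order):

  1: (0, 1, 5, 0);  2: (0, 1, 5, 0);  3: (0, 1, 5, 0);  4: (0, 1, 5, 0);  5: (3, 0, 1, 0);  6: (3, 0, 1, 0);  7: (0, 1, 5, 0);  8: (3, 0, 1, 0);  9: (3, 0, 1, 0)

2 distinct reps among the 9 weights ⇒ 2 W_7-linkage classes:

[[1, 2, 3, 4, 7], [5, 6, 8, 9]]


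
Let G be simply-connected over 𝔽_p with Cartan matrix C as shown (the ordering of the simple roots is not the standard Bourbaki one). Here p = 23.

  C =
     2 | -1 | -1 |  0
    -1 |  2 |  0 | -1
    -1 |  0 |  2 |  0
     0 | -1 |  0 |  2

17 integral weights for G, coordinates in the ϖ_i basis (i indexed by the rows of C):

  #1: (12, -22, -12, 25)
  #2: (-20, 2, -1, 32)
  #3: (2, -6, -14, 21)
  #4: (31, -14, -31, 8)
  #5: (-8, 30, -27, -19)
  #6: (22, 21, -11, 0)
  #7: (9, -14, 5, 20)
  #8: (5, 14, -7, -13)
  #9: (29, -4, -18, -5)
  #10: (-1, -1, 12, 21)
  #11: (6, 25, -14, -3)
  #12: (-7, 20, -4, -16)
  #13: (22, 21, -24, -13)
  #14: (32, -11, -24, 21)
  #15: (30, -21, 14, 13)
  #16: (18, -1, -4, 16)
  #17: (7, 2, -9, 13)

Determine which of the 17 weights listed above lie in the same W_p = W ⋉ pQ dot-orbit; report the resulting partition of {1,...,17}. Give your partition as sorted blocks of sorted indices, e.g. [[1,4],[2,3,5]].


Dynkin diagram of C (from the 6 off-diagonal −1 entries): A_4.

Folding the 17 weights λ_j+ρ into Ā_23 (reps in the given 4-coord order):

  λ_1 → (11, 2, 5, 2) · λ_2 → (6, 0, 10, 4) · λ_3 → (3, 10, 2, 7) · λ_4 → (4, 5, 10, 2) · λ_5 → (3, 10, 2, 7) · λ_6 → (0, 0, 1, 10) · λ_7 → (3, 10, 2, 7) · λ_8 → (0, 3, 6, 12) · λ_9 → (6, 0, 10, 4) · λ_10 → (0, 0, 1, 10) · λ_11 → (3, 10, 2, 7) · λ_12 → (0, 3, 6, 12) · λ_13 → (0, 0, 1, 10) · λ_14 → (0, 0, 1, 10) · λ_15 → (0, 3, 6, 12) · λ_16 → (6, 0, 10, 4) · λ_17 → (0, 3, 6, 12)

Linkage partition of the 17 weights (6 classes, p=23):

[[1], [2, 9, 16], [3, 5, 7, 11], [4], [6, 10, 13, 14], [8, 12, 15, 17]]


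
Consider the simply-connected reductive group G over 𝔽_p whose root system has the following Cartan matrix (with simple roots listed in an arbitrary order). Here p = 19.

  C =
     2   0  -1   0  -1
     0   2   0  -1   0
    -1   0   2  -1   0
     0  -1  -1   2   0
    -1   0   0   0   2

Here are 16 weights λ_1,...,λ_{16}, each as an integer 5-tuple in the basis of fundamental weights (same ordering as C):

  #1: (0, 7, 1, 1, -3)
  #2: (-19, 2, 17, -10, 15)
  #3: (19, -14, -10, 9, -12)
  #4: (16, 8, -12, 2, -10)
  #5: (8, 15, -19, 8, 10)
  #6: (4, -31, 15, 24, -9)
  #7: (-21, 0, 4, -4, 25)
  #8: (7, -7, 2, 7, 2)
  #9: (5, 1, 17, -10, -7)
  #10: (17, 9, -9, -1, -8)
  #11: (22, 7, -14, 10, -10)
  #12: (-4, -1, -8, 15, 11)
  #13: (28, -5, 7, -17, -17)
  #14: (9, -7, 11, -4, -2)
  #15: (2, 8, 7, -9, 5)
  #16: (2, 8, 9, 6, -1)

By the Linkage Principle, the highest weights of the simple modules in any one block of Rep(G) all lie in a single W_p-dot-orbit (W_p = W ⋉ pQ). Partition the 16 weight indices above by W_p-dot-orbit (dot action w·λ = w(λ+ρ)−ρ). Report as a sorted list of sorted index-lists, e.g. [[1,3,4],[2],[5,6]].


Type A_5, rank 5, |W|=720; reorder rows/cols to standard.

W_19-reps of the 16 weights in Ā_19 (same 5-coord order as C):

    1: (1, 8, 1, 2, 1)
    2: (7, 0, 3, 6, 2)
    3: (3, 1, 0, 8, 6)
    4: (3, 1, 0, 8, 6)
    5: (3, 1, 0, 8, 6)
    6: (8, 3, 3, 2, 0)
    7: (1, 8, 1, 2, 1)
    8: (8, 3, 3, 2, 0)
    9: (0, 2, 9, 2, 1)
    10: (3, 1, 0, 8, 6)
    11: (0, 2, 9, 2, 1)
    12: (7, 0, 3, 6, 2)
    13: (1, 8, 1, 2, 1)
    14: (7, 0, 3, 6, 2)
    15: (3, 1, 0, 8, 6)
    16: (7, 0, 3, 6, 2)

Grouping the 16 weights by Ā_19-representative: 5 linkage classes.

[[1, 7, 13], [2, 12, 14, 16], [3, 4, 5, 10, 15], [6, 8], [9, 11]]


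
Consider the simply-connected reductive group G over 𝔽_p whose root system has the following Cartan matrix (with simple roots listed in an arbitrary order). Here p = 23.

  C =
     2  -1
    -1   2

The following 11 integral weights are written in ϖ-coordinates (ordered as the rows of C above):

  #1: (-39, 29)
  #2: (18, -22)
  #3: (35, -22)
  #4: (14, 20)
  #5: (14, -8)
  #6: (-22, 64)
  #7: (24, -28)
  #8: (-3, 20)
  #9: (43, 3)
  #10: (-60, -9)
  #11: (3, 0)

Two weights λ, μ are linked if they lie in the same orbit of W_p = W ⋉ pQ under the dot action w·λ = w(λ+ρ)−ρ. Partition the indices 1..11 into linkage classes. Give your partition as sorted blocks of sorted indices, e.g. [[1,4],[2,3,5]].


Dynkin diagram of C (from the 2 off-diagonal −1 entries): A_2.

Folding the 11 weights λ_j+ρ into Ā_23 (reps in the given 2-coord order):

    [1] (8, 7)
    [2] (2, 19)
    [3] (2, 8)
    [4] (2, 8)
    [5] (8, 7)
    [6] (2, 19)
    [7] (2, 19)
    [8] (2, 19)
    [9] (2, 19)
    [10] (2, 8)
    [11] (4, 1)

Partition of {1..11} into 4 W_23-dot-orbits:

[[1, 5], [2, 6, 7, 8, 9], [3, 4, 10], [11]]


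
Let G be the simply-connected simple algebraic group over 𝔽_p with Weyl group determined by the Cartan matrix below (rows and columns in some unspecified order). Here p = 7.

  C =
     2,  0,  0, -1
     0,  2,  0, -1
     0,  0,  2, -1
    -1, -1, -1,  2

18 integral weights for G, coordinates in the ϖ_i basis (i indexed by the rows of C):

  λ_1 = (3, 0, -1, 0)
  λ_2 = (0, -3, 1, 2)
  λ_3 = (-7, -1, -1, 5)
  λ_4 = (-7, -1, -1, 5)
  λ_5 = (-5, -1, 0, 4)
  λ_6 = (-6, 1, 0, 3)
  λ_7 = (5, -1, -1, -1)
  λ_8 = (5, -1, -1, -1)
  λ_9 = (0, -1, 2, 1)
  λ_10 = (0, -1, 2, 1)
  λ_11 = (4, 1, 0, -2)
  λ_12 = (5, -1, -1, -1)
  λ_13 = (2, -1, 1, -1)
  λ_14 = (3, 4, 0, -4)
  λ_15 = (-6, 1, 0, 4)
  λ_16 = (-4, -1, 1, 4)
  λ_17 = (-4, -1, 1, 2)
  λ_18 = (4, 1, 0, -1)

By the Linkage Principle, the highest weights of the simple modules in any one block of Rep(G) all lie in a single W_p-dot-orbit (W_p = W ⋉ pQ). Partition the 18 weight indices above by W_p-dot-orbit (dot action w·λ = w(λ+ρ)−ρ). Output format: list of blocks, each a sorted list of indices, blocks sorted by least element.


C ↔ D_4 under row/col permutation; |W(D_4)| = 192.

W_7-reps of the 18 weights in Ā_7 (same 4-coord order as C):

  1: (4, 1, 0, 1)
  2: (1, 2, 2, 1)
  3: (6, 0, 0, 0)
  4: (6, 0, 0, 0)
  5: (4, 0, 1, 1)
  6: (4, 1, 0, 1)
  7: (6, 0, 0, 0)
  8: (6, 0, 0, 0)
  9: (1, 0, 3, 1)
  10: (1, 0, 3, 1)
  11: (4, 1, 0, 1)
  12: (6, 0, 0, 0)
  13: (3, 0, 2, 0)
  14: (1, 2, 2, 1)
  15: (4, 1, 0, 1)
  16: (3, 0, 2, 0)
  17: (3, 0, 2, 0)
  18: (4, 1, 0, 1)

6 distinct reps among the 18 weights ⇒ 6 W_7-linkage classes:

[[1, 6, 11, 15, 18], [2, 14], [3, 4, 7, 8, 12], [5], [9, 10], [13, 16, 17]]


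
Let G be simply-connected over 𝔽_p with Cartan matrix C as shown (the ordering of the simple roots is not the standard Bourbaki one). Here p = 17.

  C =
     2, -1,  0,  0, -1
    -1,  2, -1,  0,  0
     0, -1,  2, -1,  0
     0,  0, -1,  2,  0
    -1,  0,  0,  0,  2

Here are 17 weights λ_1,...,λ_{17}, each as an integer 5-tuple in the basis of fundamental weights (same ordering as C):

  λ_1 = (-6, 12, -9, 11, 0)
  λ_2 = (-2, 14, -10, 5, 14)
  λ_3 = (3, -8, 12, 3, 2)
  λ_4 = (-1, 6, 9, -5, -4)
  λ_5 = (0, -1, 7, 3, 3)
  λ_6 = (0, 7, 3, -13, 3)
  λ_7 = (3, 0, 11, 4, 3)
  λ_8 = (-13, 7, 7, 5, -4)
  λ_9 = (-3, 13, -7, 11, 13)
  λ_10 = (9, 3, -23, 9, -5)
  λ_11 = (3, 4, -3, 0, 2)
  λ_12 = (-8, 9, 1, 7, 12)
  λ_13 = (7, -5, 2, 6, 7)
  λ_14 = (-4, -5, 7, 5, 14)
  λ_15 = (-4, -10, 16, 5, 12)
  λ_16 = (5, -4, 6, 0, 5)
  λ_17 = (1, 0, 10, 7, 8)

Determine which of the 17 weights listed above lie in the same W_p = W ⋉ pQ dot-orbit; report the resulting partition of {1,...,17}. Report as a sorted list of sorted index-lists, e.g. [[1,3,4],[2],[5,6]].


Type A_5, rank 5, |W|=720; reorder rows/cols to standard.

Ā_17 reps of the 17 weights (A_5, coords as presented):

  λ_1 → (1, 0, 8, 4, 4) · λ_2 → (1, 2, 3, 6, 2) · λ_3 → (3, 4, 6, 4, 0) · λ_4 → (3, 4, 6, 4, 0) · λ_5 → (1, 0, 8, 4, 4) · λ_6 → (1, 0, 8, 4, 4) · λ_7 → (1, 0, 8, 4, 4) · λ_8 → (4, 3, 1, 1, 3) · λ_9 → (1, 2, 3, 6, 2) · λ_10 → (2, 2, 5, 1, 3) · λ_11 → (4, 3, 1, 1, 3) · λ_12 → (4, 3, 1, 1, 3) · λ_13 → (4, 3, 1, 1, 3) · λ_14 → (4, 3, 1, 1, 3) · λ_15 → (3, 3, 4, 1, 6) · λ_16 → (3, 3, 4, 1, 6) · λ_17 → (1, 2, 3, 6, 2)

Grouping the 17 weights by Ā_17-representative: 6 linkage classes.

[[1, 5, 6, 7], [2, 9, 17], [3, 4], [8, 11, 12, 13, 14], [10], [15, 16]]


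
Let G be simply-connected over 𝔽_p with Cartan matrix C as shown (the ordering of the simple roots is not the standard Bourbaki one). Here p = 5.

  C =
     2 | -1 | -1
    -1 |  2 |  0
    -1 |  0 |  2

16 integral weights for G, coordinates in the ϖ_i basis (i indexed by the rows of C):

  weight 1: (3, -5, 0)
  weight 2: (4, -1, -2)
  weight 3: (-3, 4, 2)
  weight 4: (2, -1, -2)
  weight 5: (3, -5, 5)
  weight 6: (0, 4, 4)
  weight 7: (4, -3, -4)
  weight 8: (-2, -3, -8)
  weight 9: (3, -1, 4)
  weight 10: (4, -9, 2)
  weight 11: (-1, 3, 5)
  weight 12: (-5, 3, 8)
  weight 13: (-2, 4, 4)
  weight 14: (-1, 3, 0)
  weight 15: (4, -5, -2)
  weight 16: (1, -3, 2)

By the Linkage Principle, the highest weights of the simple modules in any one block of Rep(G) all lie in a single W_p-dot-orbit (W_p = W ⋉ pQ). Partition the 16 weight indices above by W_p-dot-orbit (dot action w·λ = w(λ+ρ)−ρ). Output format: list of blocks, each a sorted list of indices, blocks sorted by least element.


A_3 Cartan matrix, 3 simple roots permuted; ρ=(1,1,1).

λ_j+ρ reflected into Ā_5 (⟨·,θ^∨⟩≤5); 3-tuples as given:

    1: (0, 4, 1)
    2: (4, 0, 1)
    3: (2, 2, 0)
    4: (2, 0, 1)
    5: (1, 0, 0)
    6: (1, 0, 0)
    7: (0, 2, 3)
    8: (2, 0, 1)
    9: (0, 4, 1)
    10: (0, 2, 3)
    11: (1, 0, 0)
    12: (0, 4, 1)
    13: (1, 0, 0)
    14: (0, 4, 1)
    15: (0, 4, 1)
    16: (0, 2, 3)

These 16 weights hit 6 W_5-dot-orbits; sizes (5, 1, 1, 2, 4, 3):

[[1, 9, 12, 14, 15], [2], [3], [4, 8], [5, 6, 11, 13], [7, 10, 16]]


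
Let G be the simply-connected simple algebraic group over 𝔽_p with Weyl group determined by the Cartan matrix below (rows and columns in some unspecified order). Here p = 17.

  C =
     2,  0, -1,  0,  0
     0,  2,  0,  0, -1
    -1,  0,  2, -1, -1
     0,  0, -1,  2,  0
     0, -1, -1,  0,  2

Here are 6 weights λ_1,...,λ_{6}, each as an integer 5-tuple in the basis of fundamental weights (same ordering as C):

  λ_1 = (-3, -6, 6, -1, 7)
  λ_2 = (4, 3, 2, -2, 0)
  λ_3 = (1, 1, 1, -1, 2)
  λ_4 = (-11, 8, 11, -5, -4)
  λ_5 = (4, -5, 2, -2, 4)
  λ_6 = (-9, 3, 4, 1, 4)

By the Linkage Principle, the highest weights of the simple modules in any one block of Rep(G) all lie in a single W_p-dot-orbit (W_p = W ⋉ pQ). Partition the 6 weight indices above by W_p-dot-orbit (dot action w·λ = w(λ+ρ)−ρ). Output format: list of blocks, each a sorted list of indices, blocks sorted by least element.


C ↔ D_5 under row/col permutation; |W(D_5)| = 1920.

Each λ_j+ρ reduced to Ā_17; 5-tuples below use C's row order:

    1: (2, 2, 2, 0, 3)
    2: (5, 4, 2, 1, 1)
    3: (2, 2, 2, 0, 3)
    4: (5, 4, 2, 1, 1)
    5: (5, 4, 2, 1, 1)
    6: (5, 4, 2, 1, 1)

2 distinct reps among the 6 weights ⇒ 2 W_17-linkage classes:

[[1, 3], [2, 4, 5, 6]]


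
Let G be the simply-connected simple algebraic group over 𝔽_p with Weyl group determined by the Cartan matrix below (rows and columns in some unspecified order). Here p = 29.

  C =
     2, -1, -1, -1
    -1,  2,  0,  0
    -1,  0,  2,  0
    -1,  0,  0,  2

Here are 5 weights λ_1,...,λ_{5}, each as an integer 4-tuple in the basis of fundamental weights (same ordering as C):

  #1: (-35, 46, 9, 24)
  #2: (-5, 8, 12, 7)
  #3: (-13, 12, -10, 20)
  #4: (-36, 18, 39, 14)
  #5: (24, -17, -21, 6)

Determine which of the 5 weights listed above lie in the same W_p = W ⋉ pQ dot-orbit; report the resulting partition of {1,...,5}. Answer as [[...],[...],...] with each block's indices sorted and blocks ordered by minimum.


C ↔ D_4 under row/col permutation; |W(D_4)| = 192.

Folding the 5 weights λ_j+ρ into Ā_29 (reps in the given 4-coord order):

  1: (4, 5, 6, 9);  2: (4, 5, 9, 4);  3: (1, 8, 12, 0);  4: (4, 5, 6, 9);  5: (4, 5, 9, 4)

Linkage partition of the 5 weights (3 classes, p=29):

[[1, 4], [2, 5], [3]]
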